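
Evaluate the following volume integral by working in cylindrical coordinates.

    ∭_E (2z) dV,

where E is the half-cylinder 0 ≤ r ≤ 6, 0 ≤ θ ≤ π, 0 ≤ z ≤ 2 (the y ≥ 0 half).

In cylindrical coordinates, x = r cos(θ), y = r sin(θ), z = z, and dV = r dr dθ dz.

The integrand becomes 2z, so

    ∭_E (2z) dV = ∫_{0}^{π} ∫_{0}^{6} ∫_{0}^{2} (2z) · r dz dr dθ.

Inner (z): 4r.
Middle (r from 0 to 6): 72.
Outer (θ): 72π.

Therefore the triple integral equals 72π.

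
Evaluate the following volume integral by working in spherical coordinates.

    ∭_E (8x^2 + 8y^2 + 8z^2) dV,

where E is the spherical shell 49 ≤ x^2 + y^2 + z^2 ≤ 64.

In spherical coordinates, x = ρ sin(φ) cos(θ), y = ρ sin(φ) sin(θ), z = ρ cos(φ), and dV = ρ^2 sin(φ) dρ dφ dθ.

The integrand becomes 8ρ^2, so

    ∭_E (8x^2 + 8y^2 + 8z^2) dV = ∫_{0}^{2π} ∫_{0}^{π} ∫_{7}^{8} (8ρ^2) · ρ^2 sin(φ) dρ dφ dθ.

Inner (ρ): 127688sin(φ)/5.
Middle (φ): 255376/5.
Outer (θ): 510752π/5.

Therefore the triple integral equals 510752π/5.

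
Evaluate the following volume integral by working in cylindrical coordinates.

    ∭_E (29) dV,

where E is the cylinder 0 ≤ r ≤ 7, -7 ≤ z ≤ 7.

In cylindrical coordinates, x = r cos(θ), y = r sin(θ), z = z, and dV = r dr dθ dz.

The integrand becomes 29, so

    ∭_E (29) dV = ∫_{0}^{2π} ∫_{0}^{7} ∫_{-7}^{7} (29) · r dz dr dθ.

Inner (z): 406r.
Middle (r from 0 to 7): 9947.
Outer (θ): 19894π.

Therefore the triple integral equals 19894π.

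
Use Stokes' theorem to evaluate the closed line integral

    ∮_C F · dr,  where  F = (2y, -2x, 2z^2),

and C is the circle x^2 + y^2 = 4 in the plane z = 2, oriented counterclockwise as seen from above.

Let S be the flat disk x^2 + y^2 ≤ 4 in the plane z = 2, with upward unit normal n̂ = ẑ. By Stokes' theorem,

    ∮_C F · dr = ∬_S (∇ × F) · n̂ dS = ∬_D (curl F)_z dA,

where D is the disk x^2 + y^2 ≤ 4.

Compute the curl of F = (2y, -2x, 2z^2):
    (∇ × F)_x = ∂F_z/∂y - ∂F_y/∂z = 0,
    (∇ × F)_y = ∂F_x/∂z - ∂F_z/∂x = 0,
    (∇ × F)_z = ∂F_y/∂x - ∂F_x/∂y = -4.

On z = 2, (curl F)_z = -4.

Convert to polar (x = r cos θ, y = r sin θ, dA = r dr dθ); the integrand becomes -4, so

    ∬_D (curl F)_z dA = ∫_0^{2π} ∫_0^{2} (-4) · r dr dθ.

Inner (r from 0 to 2): -8.
Outer (θ from 0 to 2π): -16π.

Therefore ∮_C F · dr = -16π.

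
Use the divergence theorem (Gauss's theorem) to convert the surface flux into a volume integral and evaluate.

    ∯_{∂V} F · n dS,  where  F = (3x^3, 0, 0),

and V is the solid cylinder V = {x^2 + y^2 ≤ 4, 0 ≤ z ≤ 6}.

By the divergence theorem,

    ∯_{∂V} F · n dS = ∭_V (∇ · F) dV.

Compute the divergence:
    ∇ · F = ∂F_x/∂x + ∂F_y/∂y + ∂F_z/∂z = 9x^2 + 0 + 0 = 9x^2.

In cylindrical coordinates, x = r cos(θ), y = r sin(θ), z = z, dV = r dr dθ dz, with 0 ≤ r ≤ 2, 0 ≤ θ ≤ 2π, 0 ≤ z ≤ 6.

The integrand, after substitution and multiplying by the volume element, becomes (9r^2cos(θ)^2) · r, so

    ∭_V (∇·F) dV = ∫_0^{2π} ∫_0^{2} ∫_0^{6} (9r^2cos(θ)^2) · r dz dr dθ.

Inner (z from 0 to 6): 54r^3cos(θ)^2.
Middle (r from 0 to 2): 216cos(θ)^2.
Outer (θ from 0 to 2π): 216π.

Therefore ∯_{∂V} F · n dS = 216π.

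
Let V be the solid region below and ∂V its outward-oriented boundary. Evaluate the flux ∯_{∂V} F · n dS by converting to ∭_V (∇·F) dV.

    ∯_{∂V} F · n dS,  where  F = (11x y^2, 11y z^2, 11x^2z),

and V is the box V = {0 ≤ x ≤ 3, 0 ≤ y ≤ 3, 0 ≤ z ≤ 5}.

By the divergence theorem,

    ∯_{∂V} F · n dS = ∭_V (∇ · F) dV.

Compute the divergence:
    ∇ · F = ∂F_x/∂x + ∂F_y/∂y + ∂F_z/∂z = 11y^2 + 11z^2 + 11x^2 = 11x^2 + 11y^2 + 11z^2.

V is a rectangular box, so dV = dx dy dz with 0 ≤ x ≤ 3, 0 ≤ y ≤ 3, 0 ≤ z ≤ 5.

Integrate (11x^2 + 11y^2 + 11z^2) over V as an iterated integral:

    ∭_V (∇·F) dV = ∫_0^{3} ∫_0^{3} ∫_0^{5} (11x^2 + 11y^2 + 11z^2) dz dy dx.

Inner (z from 0 to 5): 55x^2 + 55y^2 + 1375/3.
Middle (y from 0 to 3): 165x^2 + 1870.
Outer (x from 0 to 3): 7095.

Therefore ∯_{∂V} F · n dS = 7095.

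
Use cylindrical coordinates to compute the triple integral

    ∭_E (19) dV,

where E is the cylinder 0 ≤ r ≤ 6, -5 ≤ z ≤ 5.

In cylindrical coordinates, x = r cos(θ), y = r sin(θ), z = z, and dV = r dr dθ dz.

The integrand becomes 19, so

    ∭_E (19) dV = ∫_{0}^{2π} ∫_{0}^{6} ∫_{-5}^{5} (19) · r dz dr dθ.

Inner (z): 190r.
Middle (r from 0 to 6): 3420.
Outer (θ): 6840π.

Therefore the triple integral equals 6840π.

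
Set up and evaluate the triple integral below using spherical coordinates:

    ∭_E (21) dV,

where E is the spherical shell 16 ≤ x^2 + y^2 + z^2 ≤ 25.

In spherical coordinates, x = ρ sin(φ) cos(θ), y = ρ sin(φ) sin(θ), z = ρ cos(φ), and dV = ρ^2 sin(φ) dρ dφ dθ.

The integrand becomes 21, so

    ∭_E (21) dV = ∫_{0}^{2π} ∫_{0}^{π} ∫_{4}^{5} (21) · ρ^2 sin(φ) dρ dφ dθ.

Inner (ρ): 427sin(φ).
Middle (φ): 854.
Outer (θ): 1708π.

Therefore the triple integral equals 1708π.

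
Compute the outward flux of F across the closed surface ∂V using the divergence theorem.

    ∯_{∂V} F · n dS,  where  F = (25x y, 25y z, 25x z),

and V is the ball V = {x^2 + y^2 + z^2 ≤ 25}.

By the divergence theorem,

    ∯_{∂V} F · n dS = ∭_V (∇ · F) dV.

Compute the divergence:
    ∇ · F = ∂F_x/∂x + ∂F_y/∂y + ∂F_z/∂z = 25y + 25z + 25x = 25x + 25y + 25z.

In spherical coordinates, x = ρ sin(φ) cos(θ), y = ρ sin(φ) sin(θ), z = ρ cos(φ), dV = ρ^2 sin(φ) dρ dφ dθ, with 0 ≤ ρ ≤ 5, 0 ≤ φ ≤ π, 0 ≤ θ ≤ 2π.

The integrand, after substitution and multiplying by the volume element, becomes (25ρ (sqrt(2)sin(φ)sin(θ + π/4) + cos(φ))) · ρ^2 sin(φ), so

    ∭_V (∇·F) dV = ∫_0^{2π} ∫_0^{π} ∫_0^{5} (25ρ (sqrt(2)sin(φ)sin(θ + π/4) + cos(φ))) · ρ^2 sin(φ) dρ dφ dθ.

Inner (ρ from 0 to 5): 15625(sqrt(2)sin(φ)sin(θ + π/4) + cos(φ))sin(φ)/4.
Middle (φ from 0 to π): 15625sqrt(2)π sin(θ + π/4)/8.
Outer (θ from 0 to 2π): 0.

Therefore ∯_{∂V} F · n dS = 0.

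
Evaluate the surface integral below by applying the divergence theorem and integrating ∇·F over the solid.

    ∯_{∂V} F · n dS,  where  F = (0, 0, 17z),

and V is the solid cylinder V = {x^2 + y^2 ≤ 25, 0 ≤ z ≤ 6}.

By the divergence theorem,

    ∯_{∂V} F · n dS = ∭_V (∇ · F) dV.

Compute the divergence:
    ∇ · F = ∂F_x/∂x + ∂F_y/∂y + ∂F_z/∂z = 0 + 0 + 17 = 17.

In cylindrical coordinates, x = r cos(θ), y = r sin(θ), z = z, dV = r dr dθ dz, with 0 ≤ r ≤ 5, 0 ≤ θ ≤ 2π, 0 ≤ z ≤ 6.

The integrand, after substitution and multiplying by the volume element, becomes (17) · r, so

    ∭_V (∇·F) dV = ∫_0^{2π} ∫_0^{5} ∫_0^{6} (17) · r dz dr dθ.

Inner (z from 0 to 6): 102r.
Middle (r from 0 to 5): 1275.
Outer (θ from 0 to 2π): 2550π.

Therefore ∯_{∂V} F · n dS = 2550π.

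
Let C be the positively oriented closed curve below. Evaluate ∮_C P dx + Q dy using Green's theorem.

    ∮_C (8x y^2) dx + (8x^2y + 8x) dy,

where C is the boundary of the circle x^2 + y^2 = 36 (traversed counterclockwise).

Green's theorem converts the closed line integral into a double integral over the enclosed region D:

    ∮_C P dx + Q dy = ∬_D (∂Q/∂x - ∂P/∂y) dA.

Here P = 8x y^2, Q = 8x^2y + 8x, so

    ∂Q/∂x = 16x y + 8,    ∂P/∂y = 16x y,
    ∂Q/∂x - ∂P/∂y = 8.

D is the region x^2 + y^2 ≤ 36. Evaluating the double integral:

In polar coordinates (x = r cos θ, y = r sin θ, dA = r dr dθ) the integrand becomes 8, so

    ∬_D (8) dA = ∫_0^{2π} ∫_0^{6} (8) · r dr dθ.

Inner (r from 0 to 6): 144.
Outer (θ from 0 to 2π): 288π.

Therefore ∮_C P dx + Q dy = 288π.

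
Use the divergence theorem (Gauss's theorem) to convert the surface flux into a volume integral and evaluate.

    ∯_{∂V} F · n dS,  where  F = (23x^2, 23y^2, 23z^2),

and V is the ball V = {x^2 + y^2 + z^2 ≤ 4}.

By the divergence theorem,

    ∯_{∂V} F · n dS = ∭_V (∇ · F) dV.

Compute the divergence:
    ∇ · F = ∂F_x/∂x + ∂F_y/∂y + ∂F_z/∂z = 46x + 46y + 46z.

In spherical coordinates, x = ρ sin(φ) cos(θ), y = ρ sin(φ) sin(θ), z = ρ cos(φ), dV = ρ^2 sin(φ) dρ dφ dθ, with 0 ≤ ρ ≤ 2, 0 ≤ φ ≤ π, 0 ≤ θ ≤ 2π.

The integrand, after substitution and multiplying by the volume element, becomes (46ρ (sqrt(2)sin(φ)sin(θ + π/4) + cos(φ))) · ρ^2 sin(φ), so

    ∭_V (∇·F) dV = ∫_0^{2π} ∫_0^{π} ∫_0^{2} (46ρ (sqrt(2)sin(φ)sin(θ + π/4) + cos(φ))) · ρ^2 sin(φ) dρ dφ dθ.

Inner (ρ from 0 to 2): 184(sqrt(2)sin(φ)sin(θ + π/4) + cos(φ))sin(φ).
Middle (φ from 0 to π): 92sqrt(2)π sin(θ + π/4).
Outer (θ from 0 to 2π): 0.

Therefore ∯_{∂V} F · n dS = 0.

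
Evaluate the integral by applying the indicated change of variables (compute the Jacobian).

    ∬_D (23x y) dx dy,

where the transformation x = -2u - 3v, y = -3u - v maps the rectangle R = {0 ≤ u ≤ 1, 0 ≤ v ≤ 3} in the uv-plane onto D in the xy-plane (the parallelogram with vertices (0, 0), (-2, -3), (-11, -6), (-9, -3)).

Compute the Jacobian determinant of (x, y) with respect to (u, v):

    ∂(x,y)/∂(u,v) = | -2  -3 | = (-2)(-1) - (-3)(-3) = -7.
                   | -3  -1 |

Its absolute value is |J| = 7 (the area scaling factor).

Substituting x = -2u - 3v, y = -3u - v into the integrand,

    23x y → 138u^2 + 253u v + 69v^2,

so the integral becomes

    ∬_R (138u^2 + 253u v + 69v^2) · |J| du dv = ∫_0^1 ∫_0^3 (966u^2 + 1771u v + 483v^2) dv du.

Inner (v): 2898u^2 + 15939u/2 + 4347.
Outer (u): 37191/4.

Therefore ∬_D (23x y) dx dy = 37191/4.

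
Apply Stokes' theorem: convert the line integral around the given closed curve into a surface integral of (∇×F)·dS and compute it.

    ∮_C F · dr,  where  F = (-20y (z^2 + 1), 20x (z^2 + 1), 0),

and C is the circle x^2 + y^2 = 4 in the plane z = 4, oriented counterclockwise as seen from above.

Let S be the flat disk x^2 + y^2 ≤ 4 in the plane z = 4, with upward unit normal n̂ = ẑ. By Stokes' theorem,

    ∮_C F · dr = ∬_S (∇ × F) · n̂ dS = ∬_D (curl F)_z dA,

where D is the disk x^2 + y^2 ≤ 4.

Compute the curl of F = (-20y (z^2 + 1), 20x (z^2 + 1), 0):
    (∇ × F)_x = ∂F_z/∂y - ∂F_y/∂z = -40x z,
    (∇ × F)_y = ∂F_x/∂z - ∂F_z/∂x = -40y z,
    (∇ × F)_z = ∂F_y/∂x - ∂F_x/∂y = 40z^2 + 40.

On z = 4, (curl F)_z = 680.

Convert to polar (x = r cos θ, y = r sin θ, dA = r dr dθ); the integrand becomes 680, so

    ∬_D (curl F)_z dA = ∫_0^{2π} ∫_0^{2} (680) · r dr dθ.

Inner (r from 0 to 2): 1360.
Outer (θ from 0 to 2π): 2720π.

Therefore ∮_C F · dr = 2720π.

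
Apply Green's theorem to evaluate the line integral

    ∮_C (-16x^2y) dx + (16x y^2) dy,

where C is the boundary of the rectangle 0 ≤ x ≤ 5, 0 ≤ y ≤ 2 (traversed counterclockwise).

Green's theorem converts the closed line integral into a double integral over the enclosed region D:

    ∮_C P dx + Q dy = ∬_D (∂Q/∂x - ∂P/∂y) dA.

Here P = -16x^2y, Q = 16x y^2, so

    ∂Q/∂x = 16y^2,    ∂P/∂y = -16x^2,
    ∂Q/∂x - ∂P/∂y = 16x^2 + 16y^2.

D is the region 0 ≤ x ≤ 5, 0 ≤ y ≤ 2. Evaluating the double integral:

    ∬_D (16x^2 + 16y^2) dA = ∫_0^{5} ∫_0^{2} (16x^2 + 16y^2) dy dx.

Inner (y from 0 to 2): 32x^2 + 128/3.
Outer (x from 0 to 5): 4640/3.

Therefore ∮_C P dx + Q dy = 4640/3.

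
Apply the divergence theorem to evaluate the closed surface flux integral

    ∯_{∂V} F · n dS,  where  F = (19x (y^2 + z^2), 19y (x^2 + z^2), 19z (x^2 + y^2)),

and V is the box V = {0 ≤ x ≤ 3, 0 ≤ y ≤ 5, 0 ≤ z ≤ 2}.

By the divergence theorem,

    ∯_{∂V} F · n dS = ∭_V (∇ · F) dV.

Compute the divergence:
    ∇ · F = ∂F_x/∂x + ∂F_y/∂y + ∂F_z/∂z = 19y^2 + 19z^2 + 19x^2 + 19z^2 + 19x^2 + 19y^2 = 38x^2 + 38y^2 + 38z^2.

V is a rectangular box, so dV = dx dy dz with 0 ≤ x ≤ 3, 0 ≤ y ≤ 5, 0 ≤ z ≤ 2.

Integrate (38x^2 + 38y^2 + 38z^2) over V as an iterated integral:

    ∭_V (∇·F) dV = ∫_0^{3} ∫_0^{5} ∫_0^{2} (38x^2 + 38y^2 + 38z^2) dz dy dx.

Inner (z from 0 to 2): 76x^2 + 76y^2 + 304/3.
Middle (y from 0 to 5): 380x^2 + 11020/3.
Outer (x from 0 to 3): 14440.

Therefore ∯_{∂V} F · n dS = 14440.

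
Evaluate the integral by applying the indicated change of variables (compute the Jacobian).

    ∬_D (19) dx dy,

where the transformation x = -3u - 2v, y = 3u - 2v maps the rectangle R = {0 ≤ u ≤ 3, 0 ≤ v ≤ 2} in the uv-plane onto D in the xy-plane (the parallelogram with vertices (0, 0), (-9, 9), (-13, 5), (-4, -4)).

Compute the Jacobian determinant of (x, y) with respect to (u, v):

    ∂(x,y)/∂(u,v) = | -3  -2 | = (-3)(-2) - (-2)(3) = 12.
                   | 3  -2 |

Its absolute value is |J| = 12 (the area scaling factor).

Substituting x = -3u - 2v, y = 3u - 2v into the integrand,

    19 → 19,

so the integral becomes

    ∬_R (19) · |J| du dv = ∫_0^3 ∫_0^2 (228) dv du.

Inner (v): 456.
Outer (u): 1368.

Therefore ∬_D (19) dx dy = 1368.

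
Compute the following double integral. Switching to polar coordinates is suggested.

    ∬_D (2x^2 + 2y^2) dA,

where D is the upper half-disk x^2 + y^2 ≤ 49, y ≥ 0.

The region D is 0 ≤ r ≤ 7, 0 ≤ θ ≤ π in polar coordinates, where x = r cos(θ), y = r sin(θ), and dA = r dr dθ.

Under the substitution, the integrand becomes 2r^2, so

    ∬_D (2x^2 + 2y^2) dA = ∫_{0}^{π} ∫_{0}^{7} (2r^2) · r dr dθ.

Inner integral (in r): ∫_{0}^{7} (2r^2) · r dr = 2401/2.

Outer integral (in θ): ∫_{0}^{π} (2401/2) dθ = 2401π/2.

Therefore ∬_D (2x^2 + 2y^2) dA = 2401π/2.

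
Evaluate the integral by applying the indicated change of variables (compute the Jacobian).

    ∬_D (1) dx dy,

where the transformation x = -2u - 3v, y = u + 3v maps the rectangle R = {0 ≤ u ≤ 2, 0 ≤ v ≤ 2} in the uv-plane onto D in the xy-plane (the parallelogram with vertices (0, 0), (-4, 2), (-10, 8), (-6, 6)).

Compute the Jacobian determinant of (x, y) with respect to (u, v):

    ∂(x,y)/∂(u,v) = | -2  -3 | = (-2)(3) - (-3)(1) = -3.
                   | 1  3 |

Its absolute value is |J| = 3 (the area scaling factor).

Substituting x = -2u - 3v, y = u + 3v into the integrand,

    1 → 1,

so the integral becomes

    ∬_R (1) · |J| du dv = ∫_0^2 ∫_0^2 (3) dv du.

Inner (v): 6.
Outer (u): 12.

Therefore ∬_D (1) dx dy = 12.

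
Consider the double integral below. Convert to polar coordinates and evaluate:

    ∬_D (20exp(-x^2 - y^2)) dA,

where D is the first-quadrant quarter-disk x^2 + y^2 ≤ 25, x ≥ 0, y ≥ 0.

The region D is 0 ≤ r ≤ 5, 0 ≤ θ ≤ π/2 in polar coordinates, where x = r cos(θ), y = r sin(θ), and dA = r dr dθ.

Under the substitution, the integrand becomes 20exp(-r^2), so

    ∬_D (20exp(-x^2 - y^2)) dA = ∫_{0}^{π/2} ∫_{0}^{5} (20exp(-r^2)) · r dr dθ.

Inner integral (in r): ∫_{0}^{5} (20exp(-r^2)) · r dr = 10 - 10exp(-25).

Outer integral (in θ): ∫_{0}^{π/2} (10 - 10exp(-25)) dθ = -5π exp(-25) + 5π.

Therefore ∬_D (20exp(-x^2 - y^2)) dA = -5π exp(-25) + 5π.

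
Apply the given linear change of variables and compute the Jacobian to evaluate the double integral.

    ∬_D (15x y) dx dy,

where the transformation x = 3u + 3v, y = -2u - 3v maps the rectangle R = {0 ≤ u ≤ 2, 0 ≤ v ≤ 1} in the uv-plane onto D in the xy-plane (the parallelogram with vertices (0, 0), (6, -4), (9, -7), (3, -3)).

Compute the Jacobian determinant of (x, y) with respect to (u, v):

    ∂(x,y)/∂(u,v) = | 3  3 | = (3)(-3) - (3)(-2) = -3.
                   | -2  -3 |

Its absolute value is |J| = 3 (the area scaling factor).

Substituting x = 3u + 3v, y = -2u - 3v into the integrand,

    15x y → -90u^2 - 225u v - 135v^2,

so the integral becomes

    ∬_R (-90u^2 - 225u v - 135v^2) · |J| du dv = ∫_0^2 ∫_0^1 (-270u^2 - 675u v - 405v^2) dv du.

Inner (v): -270u^2 - 675u/2 - 135.
Outer (u): -1665.

Therefore ∬_D (15x y) dx dy = -1665.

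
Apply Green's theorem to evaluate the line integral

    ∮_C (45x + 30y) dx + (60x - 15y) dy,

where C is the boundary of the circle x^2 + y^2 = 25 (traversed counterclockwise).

Green's theorem converts the closed line integral into a double integral over the enclosed region D:

    ∮_C P dx + Q dy = ∬_D (∂Q/∂x - ∂P/∂y) dA.

Here P = 45x + 30y, Q = 60x - 15y, so

    ∂Q/∂x = 60,    ∂P/∂y = 30,
    ∂Q/∂x - ∂P/∂y = 30.

D is the region x^2 + y^2 ≤ 25. Evaluating the double integral:

In polar coordinates (x = r cos θ, y = r sin θ, dA = r dr dθ) the integrand becomes 30, so

    ∬_D (30) dA = ∫_0^{2π} ∫_0^{5} (30) · r dr dθ.

Inner (r from 0 to 5): 375.
Outer (θ from 0 to 2π): 750π.

Therefore ∮_C P dx + Q dy = 750π.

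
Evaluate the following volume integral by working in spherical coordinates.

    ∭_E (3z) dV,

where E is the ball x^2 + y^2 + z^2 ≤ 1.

In spherical coordinates, x = ρ sin(φ) cos(θ), y = ρ sin(φ) sin(θ), z = ρ cos(φ), and dV = ρ^2 sin(φ) dρ dφ dθ.

The integrand becomes 3ρ cos(φ), so

    ∭_E (3z) dV = ∫_{0}^{2π} ∫_{0}^{π} ∫_{0}^{1} (3ρ cos(φ)) · ρ^2 sin(φ) dρ dφ dθ.

Inner (ρ): 3sin(2φ)/8.
Middle (φ): 0.
Outer (θ): 0.

Therefore the triple integral equals 0.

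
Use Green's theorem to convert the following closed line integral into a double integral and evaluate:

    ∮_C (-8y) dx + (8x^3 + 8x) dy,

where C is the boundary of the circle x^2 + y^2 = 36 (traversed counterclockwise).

Green's theorem converts the closed line integral into a double integral over the enclosed region D:

    ∮_C P dx + Q dy = ∬_D (∂Q/∂x - ∂P/∂y) dA.

Here P = -8y, Q = 8x^3 + 8x, so

    ∂Q/∂x = 24x^2 + 8,    ∂P/∂y = -8,
    ∂Q/∂x - ∂P/∂y = 24x^2 + 16.

D is the region x^2 + y^2 ≤ 36. Evaluating the double integral:

In polar coordinates (x = r cos θ, y = r sin θ, dA = r dr dθ) the integrand becomes 24r^2cos(θ)^2 + 16, so

    ∬_D (24x^2 + 16) dA = ∫_0^{2π} ∫_0^{6} (24r^2cos(θ)^2 + 16) · r dr dθ.

Inner (r from 0 to 6): 7776cos(θ)^2 + 288.
Outer (θ from 0 to 2π): 8352π.

Therefore ∮_C P dx + Q dy = 8352π.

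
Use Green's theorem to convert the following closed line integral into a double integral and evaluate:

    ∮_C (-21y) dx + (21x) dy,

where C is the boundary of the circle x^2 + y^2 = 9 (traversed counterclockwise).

Green's theorem converts the closed line integral into a double integral over the enclosed region D:

    ∮_C P dx + Q dy = ∬_D (∂Q/∂x - ∂P/∂y) dA.

Here P = -21y, Q = 21x, so

    ∂Q/∂x = 21,    ∂P/∂y = -21,
    ∂Q/∂x - ∂P/∂y = 42.

D is the region x^2 + y^2 ≤ 9. Evaluating the double integral:

In polar coordinates (x = r cos θ, y = r sin θ, dA = r dr dθ) the integrand becomes 42, so

    ∬_D (42) dA = ∫_0^{2π} ∫_0^{3} (42) · r dr dθ.

Inner (r from 0 to 3): 189.
Outer (θ from 0 to 2π): 378π.

Therefore ∮_C P dx + Q dy = 378π.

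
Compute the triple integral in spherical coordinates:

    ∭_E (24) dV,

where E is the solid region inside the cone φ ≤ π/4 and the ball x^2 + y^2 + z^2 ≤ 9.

In spherical coordinates, x = ρ sin(φ) cos(θ), y = ρ sin(φ) sin(θ), z = ρ cos(φ), and dV = ρ^2 sin(φ) dρ dφ dθ.

The integrand becomes 24, so

    ∭_E (24) dV = ∫_{0}^{2π} ∫_{0}^{π/4} ∫_{0}^{3} (24) · ρ^2 sin(φ) dρ dφ dθ.

Inner (ρ): 216sin(φ).
Middle (φ): 216 - 108sqrt(2).
Outer (θ): 216π (2 - sqrt(2)).

Therefore the triple integral equals 216π (2 - sqrt(2)).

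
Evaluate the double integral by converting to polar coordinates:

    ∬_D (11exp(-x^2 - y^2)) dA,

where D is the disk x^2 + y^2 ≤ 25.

The region D is 0 ≤ r ≤ 5, 0 ≤ θ ≤ 2π in polar coordinates, where x = r cos(θ), y = r sin(θ), and dA = r dr dθ.

Under the substitution, the integrand becomes 11exp(-r^2), so

    ∬_D (11exp(-x^2 - y^2)) dA = ∫_{0}^{2π} ∫_{0}^{5} (11exp(-r^2)) · r dr dθ.

Inner integral (in r): ∫_{0}^{5} (11exp(-r^2)) · r dr = 11/2 - 11exp(-25)/2.

Outer integral (in θ): ∫_{0}^{2π} (11/2 - 11exp(-25)/2) dθ = -11π exp(-25) + 11π.

Therefore ∬_D (11exp(-x^2 - y^2)) dA = -11π exp(-25) + 11π.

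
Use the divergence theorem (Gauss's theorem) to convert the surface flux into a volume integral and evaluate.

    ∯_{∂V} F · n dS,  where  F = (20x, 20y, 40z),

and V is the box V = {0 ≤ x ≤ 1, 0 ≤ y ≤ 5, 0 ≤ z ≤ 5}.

By the divergence theorem,

    ∯_{∂V} F · n dS = ∭_V (∇ · F) dV.

Compute the divergence:
    ∇ · F = ∂F_x/∂x + ∂F_y/∂y + ∂F_z/∂z = 20 + 20 + 40 = 80.

V is a rectangular box, so dV = dx dy dz with 0 ≤ x ≤ 1, 0 ≤ y ≤ 5, 0 ≤ z ≤ 5.

Integrate (80) over V as an iterated integral:

    ∭_V (∇·F) dV = ∫_0^{1} ∫_0^{5} ∫_0^{5} (80) dz dy dx.

Inner (z from 0 to 5): 400.
Middle (y from 0 to 5): 2000.
Outer (x from 0 to 1): 2000.

Therefore ∯_{∂V} F · n dS = 2000.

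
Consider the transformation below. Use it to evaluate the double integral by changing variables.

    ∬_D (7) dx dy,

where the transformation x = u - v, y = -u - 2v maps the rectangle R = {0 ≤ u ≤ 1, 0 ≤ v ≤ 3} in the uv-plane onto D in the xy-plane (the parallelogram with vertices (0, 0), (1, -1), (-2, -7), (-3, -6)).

Compute the Jacobian determinant of (x, y) with respect to (u, v):

    ∂(x,y)/∂(u,v) = | 1  -1 | = (1)(-2) - (-1)(-1) = -3.
                   | -1  -2 |

Its absolute value is |J| = 3 (the area scaling factor).

Substituting x = u - v, y = -u - 2v into the integrand,

    7 → 7,

so the integral becomes

    ∬_R (7) · |J| du dv = ∫_0^1 ∫_0^3 (21) dv du.

Inner (v): 63.
Outer (u): 63.

Therefore ∬_D (7) dx dy = 63.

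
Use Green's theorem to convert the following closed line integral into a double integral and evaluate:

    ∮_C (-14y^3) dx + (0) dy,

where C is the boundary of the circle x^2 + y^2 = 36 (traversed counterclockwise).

Green's theorem converts the closed line integral into a double integral over the enclosed region D:

    ∮_C P dx + Q dy = ∬_D (∂Q/∂x - ∂P/∂y) dA.

Here P = -14y^3, Q = 0, so

    ∂Q/∂x = 0,    ∂P/∂y = -42y^2,
    ∂Q/∂x - ∂P/∂y = 42y^2.

D is the region x^2 + y^2 ≤ 36. Evaluating the double integral:

In polar coordinates (x = r cos θ, y = r sin θ, dA = r dr dθ) the integrand becomes 42r^2sin(θ)^2, so

    ∬_D (42y^2) dA = ∫_0^{2π} ∫_0^{6} (42r^2sin(θ)^2) · r dr dθ.

Inner (r from 0 to 6): 13608sin(θ)^2.
Outer (θ from 0 to 2π): 13608π.

Therefore ∮_C P dx + Q dy = 13608π.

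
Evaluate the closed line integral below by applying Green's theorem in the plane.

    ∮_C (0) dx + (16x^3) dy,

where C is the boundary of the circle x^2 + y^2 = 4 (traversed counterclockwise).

Green's theorem converts the closed line integral into a double integral over the enclosed region D:

    ∮_C P dx + Q dy = ∬_D (∂Q/∂x - ∂P/∂y) dA.

Here P = 0, Q = 16x^3, so

    ∂Q/∂x = 48x^2,    ∂P/∂y = 0,
    ∂Q/∂x - ∂P/∂y = 48x^2.

D is the region x^2 + y^2 ≤ 4. Evaluating the double integral:

In polar coordinates (x = r cos θ, y = r sin θ, dA = r dr dθ) the integrand becomes 48r^2cos(θ)^2, so

    ∬_D (48x^2) dA = ∫_0^{2π} ∫_0^{2} (48r^2cos(θ)^2) · r dr dθ.

Inner (r from 0 to 2): 192cos(θ)^2.
Outer (θ from 0 to 2π): 192π.

Therefore ∮_C P dx + Q dy = 192π.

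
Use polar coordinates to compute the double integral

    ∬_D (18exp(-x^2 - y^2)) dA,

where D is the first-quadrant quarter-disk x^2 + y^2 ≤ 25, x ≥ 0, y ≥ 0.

The region D is 0 ≤ r ≤ 5, 0 ≤ θ ≤ π/2 in polar coordinates, where x = r cos(θ), y = r sin(θ), and dA = r dr dθ.

Under the substitution, the integrand becomes 18exp(-r^2), so

    ∬_D (18exp(-x^2 - y^2)) dA = ∫_{0}^{π/2} ∫_{0}^{5} (18exp(-r^2)) · r dr dθ.

Inner integral (in r): ∫_{0}^{5} (18exp(-r^2)) · r dr = 9 - 9exp(-25).

Outer integral (in θ): ∫_{0}^{π/2} (9 - 9exp(-25)) dθ = -9π (1 - exp(25))exp(-25)/2.

Therefore ∬_D (18exp(-x^2 - y^2)) dA = -9π (1 - exp(25))exp(-25)/2.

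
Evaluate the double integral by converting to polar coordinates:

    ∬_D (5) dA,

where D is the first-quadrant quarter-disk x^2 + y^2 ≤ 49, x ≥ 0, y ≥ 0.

The region D is 0 ≤ r ≤ 7, 0 ≤ θ ≤ π/2 in polar coordinates, where x = r cos(θ), y = r sin(θ), and dA = r dr dθ.

Under the substitution, the integrand becomes 5, so

    ∬_D (5) dA = ∫_{0}^{π/2} ∫_{0}^{7} (5) · r dr dθ.

Inner integral (in r): ∫_{0}^{7} (5) · r dr = 245/2.

Outer integral (in θ): ∫_{0}^{π/2} (245/2) dθ = 245π/4.

Therefore ∬_D (5) dA = 245π/4.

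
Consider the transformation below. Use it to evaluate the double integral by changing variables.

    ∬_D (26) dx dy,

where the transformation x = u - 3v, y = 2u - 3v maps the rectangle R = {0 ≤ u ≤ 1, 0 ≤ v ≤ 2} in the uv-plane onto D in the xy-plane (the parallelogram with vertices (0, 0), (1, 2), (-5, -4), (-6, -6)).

Compute the Jacobian determinant of (x, y) with respect to (u, v):

    ∂(x,y)/∂(u,v) = | 1  -3 | = (1)(-3) - (-3)(2) = 3.
                   | 2  -3 |

Its absolute value is |J| = 3 (the area scaling factor).

Substituting x = u - 3v, y = 2u - 3v into the integrand,

    26 → 26,

so the integral becomes

    ∬_R (26) · |J| du dv = ∫_0^1 ∫_0^2 (78) dv du.

Inner (v): 156.
Outer (u): 156.

Therefore ∬_D (26) dx dy = 156.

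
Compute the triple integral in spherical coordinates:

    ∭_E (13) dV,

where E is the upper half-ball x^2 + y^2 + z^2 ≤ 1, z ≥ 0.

In spherical coordinates, x = ρ sin(φ) cos(θ), y = ρ sin(φ) sin(θ), z = ρ cos(φ), and dV = ρ^2 sin(φ) dρ dφ dθ.

The integrand becomes 13, so

    ∭_E (13) dV = ∫_{0}^{2π} ∫_{0}^{π/2} ∫_{0}^{1} (13) · ρ^2 sin(φ) dρ dφ dθ.

Inner (ρ): 13sin(φ)/3.
Middle (φ): 13/3.
Outer (θ): 26π/3.

Therefore the triple integral equals 26π/3.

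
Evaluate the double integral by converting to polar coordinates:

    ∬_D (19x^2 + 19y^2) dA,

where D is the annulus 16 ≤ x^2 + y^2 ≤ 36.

The region D is 4 ≤ r ≤ 6, 0 ≤ θ ≤ 2π in polar coordinates, where x = r cos(θ), y = r sin(θ), and dA = r dr dθ.

Under the substitution, the integrand becomes 19r^2, so

    ∬_D (19x^2 + 19y^2) dA = ∫_{0}^{2π} ∫_{4}^{6} (19r^2) · r dr dθ.

Inner integral (in r): ∫_{4}^{6} (19r^2) · r dr = 4940.

Outer integral (in θ): ∫_{0}^{2π} (4940) dθ = 9880π.

Therefore ∬_D (19x^2 + 19y^2) dA = 9880π.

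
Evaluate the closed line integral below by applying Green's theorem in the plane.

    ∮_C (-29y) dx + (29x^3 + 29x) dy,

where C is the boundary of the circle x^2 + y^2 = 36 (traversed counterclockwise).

Green's theorem converts the closed line integral into a double integral over the enclosed region D:

    ∮_C P dx + Q dy = ∬_D (∂Q/∂x - ∂P/∂y) dA.

Here P = -29y, Q = 29x^3 + 29x, so

    ∂Q/∂x = 87x^2 + 29,    ∂P/∂y = -29,
    ∂Q/∂x - ∂P/∂y = 87x^2 + 58.

D is the region x^2 + y^2 ≤ 36. Evaluating the double integral:

In polar coordinates (x = r cos θ, y = r sin θ, dA = r dr dθ) the integrand becomes 87r^2cos(θ)^2 + 58, so

    ∬_D (87x^2 + 58) dA = ∫_0^{2π} ∫_0^{6} (87r^2cos(θ)^2 + 58) · r dr dθ.

Inner (r from 0 to 6): 28188cos(θ)^2 + 1044.
Outer (θ from 0 to 2π): 30276π.

Therefore ∮_C P dx + Q dy = 30276π.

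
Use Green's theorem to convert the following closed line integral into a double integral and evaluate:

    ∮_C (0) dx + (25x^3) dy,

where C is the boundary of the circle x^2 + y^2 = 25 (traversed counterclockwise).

Green's theorem converts the closed line integral into a double integral over the enclosed region D:

    ∮_C P dx + Q dy = ∬_D (∂Q/∂x - ∂P/∂y) dA.

Here P = 0, Q = 25x^3, so

    ∂Q/∂x = 75x^2,    ∂P/∂y = 0,
    ∂Q/∂x - ∂P/∂y = 75x^2.

D is the region x^2 + y^2 ≤ 25. Evaluating the double integral:

In polar coordinates (x = r cos θ, y = r sin θ, dA = r dr dθ) the integrand becomes 75r^2cos(θ)^2, so

    ∬_D (75x^2) dA = ∫_0^{2π} ∫_0^{5} (75r^2cos(θ)^2) · r dr dθ.

Inner (r from 0 to 5): 46875cos(θ)^2/4.
Outer (θ from 0 to 2π): 46875π/4.

Therefore ∮_C P dx + Q dy = 46875π/4.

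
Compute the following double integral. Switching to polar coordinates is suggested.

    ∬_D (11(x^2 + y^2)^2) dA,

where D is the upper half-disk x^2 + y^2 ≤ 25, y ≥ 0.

The region D is 0 ≤ r ≤ 5, 0 ≤ θ ≤ π in polar coordinates, where x = r cos(θ), y = r sin(θ), and dA = r dr dθ.

Under the substitution, the integrand becomes 11r^4, so

    ∬_D (11(x^2 + y^2)^2) dA = ∫_{0}^{π} ∫_{0}^{5} (11r^4) · r dr dθ.

Inner integral (in r): ∫_{0}^{5} (11r^4) · r dr = 171875/6.

Outer integral (in θ): ∫_{0}^{π} (171875/6) dθ = 171875π/6.

Therefore ∬_D (11(x^2 + y^2)^2) dA = 171875π/6.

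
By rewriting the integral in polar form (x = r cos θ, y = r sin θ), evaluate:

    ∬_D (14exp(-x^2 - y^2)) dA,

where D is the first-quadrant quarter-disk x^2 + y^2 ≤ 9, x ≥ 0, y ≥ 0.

The region D is 0 ≤ r ≤ 3, 0 ≤ θ ≤ π/2 in polar coordinates, where x = r cos(θ), y = r sin(θ), and dA = r dr dθ.

Under the substitution, the integrand becomes 14exp(-r^2), so

    ∬_D (14exp(-x^2 - y^2)) dA = ∫_{0}^{π/2} ∫_{0}^{3} (14exp(-r^2)) · r dr dθ.

Inner integral (in r): ∫_{0}^{3} (14exp(-r^2)) · r dr = 7 - 7exp(-9).

Outer integral (in θ): ∫_{0}^{π/2} (7 - 7exp(-9)) dθ = -7π (1 - exp(9))exp(-9)/2.

Therefore ∬_D (14exp(-x^2 - y^2)) dA = -7π (1 - exp(9))exp(-9)/2.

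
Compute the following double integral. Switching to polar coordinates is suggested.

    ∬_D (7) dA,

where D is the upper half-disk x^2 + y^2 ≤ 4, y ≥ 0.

The region D is 0 ≤ r ≤ 2, 0 ≤ θ ≤ π in polar coordinates, where x = r cos(θ), y = r sin(θ), and dA = r dr dθ.

Under the substitution, the integrand becomes 7, so

    ∬_D (7) dA = ∫_{0}^{π} ∫_{0}^{2} (7) · r dr dθ.

Inner integral (in r): ∫_{0}^{2} (7) · r dr = 14.

Outer integral (in θ): ∫_{0}^{π} (14) dθ = 14π.

Therefore ∬_D (7) dA = 14π.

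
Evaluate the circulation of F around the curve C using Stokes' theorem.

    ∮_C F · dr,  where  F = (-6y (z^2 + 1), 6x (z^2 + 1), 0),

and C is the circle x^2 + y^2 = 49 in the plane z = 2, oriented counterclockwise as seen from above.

Let S be the flat disk x^2 + y^2 ≤ 49 in the plane z = 2, with upward unit normal n̂ = ẑ. By Stokes' theorem,

    ∮_C F · dr = ∬_S (∇ × F) · n̂ dS = ∬_D (curl F)_z dA,

where D is the disk x^2 + y^2 ≤ 49.

Compute the curl of F = (-6y (z^2 + 1), 6x (z^2 + 1), 0):
    (∇ × F)_x = ∂F_z/∂y - ∂F_y/∂z = -12x z,
    (∇ × F)_y = ∂F_x/∂z - ∂F_z/∂x = -12y z,
    (∇ × F)_z = ∂F_y/∂x - ∂F_x/∂y = 12z^2 + 12.

On z = 2, (curl F)_z = 60.

Convert to polar (x = r cos θ, y = r sin θ, dA = r dr dθ); the integrand becomes 60, so

    ∬_D (curl F)_z dA = ∫_0^{2π} ∫_0^{7} (60) · r dr dθ.

Inner (r from 0 to 7): 1470.
Outer (θ from 0 to 2π): 2940π.

Therefore ∮_C F · dr = 2940π.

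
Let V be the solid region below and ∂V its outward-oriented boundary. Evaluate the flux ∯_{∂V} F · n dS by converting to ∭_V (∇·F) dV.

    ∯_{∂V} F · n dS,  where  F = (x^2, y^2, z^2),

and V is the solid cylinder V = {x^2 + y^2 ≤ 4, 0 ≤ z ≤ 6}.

By the divergence theorem,

    ∯_{∂V} F · n dS = ∭_V (∇ · F) dV.

Compute the divergence:
    ∇ · F = ∂F_x/∂x + ∂F_y/∂y + ∂F_z/∂z = 2x + 2y + 2z.

In cylindrical coordinates, x = r cos(θ), y = r sin(θ), z = z, dV = r dr dθ dz, with 0 ≤ r ≤ 2, 0 ≤ θ ≤ 2π, 0 ≤ z ≤ 6.

The integrand, after substitution and multiplying by the volume element, becomes (2sqrt(2)r sin(θ + π/4) + 2z) · r, so

    ∭_V (∇·F) dV = ∫_0^{2π} ∫_0^{2} ∫_0^{6} (2sqrt(2)r sin(θ + π/4) + 2z) · r dz dr dθ.

Inner (z from 0 to 6): 12r (sqrt(2)r sin(θ + π/4) + 3).
Middle (r from 0 to 2): 32sqrt(2)sin(θ + π/4) + 72.
Outer (θ from 0 to 2π): 144π.

Therefore ∯_{∂V} F · n dS = 144π.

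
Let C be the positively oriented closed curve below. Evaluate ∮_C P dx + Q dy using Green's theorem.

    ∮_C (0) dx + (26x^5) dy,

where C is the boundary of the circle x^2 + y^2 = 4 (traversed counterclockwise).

Green's theorem converts the closed line integral into a double integral over the enclosed region D:

    ∮_C P dx + Q dy = ∬_D (∂Q/∂x - ∂P/∂y) dA.

Here P = 0, Q = 26x^5, so

    ∂Q/∂x = 130x^4,    ∂P/∂y = 0,
    ∂Q/∂x - ∂P/∂y = 130x^4.

D is the region x^2 + y^2 ≤ 4. Evaluating the double integral:

In polar coordinates (x = r cos θ, y = r sin θ, dA = r dr dθ) the integrand becomes 130r^4cos(θ)^4, so

    ∬_D (130x^4) dA = ∫_0^{2π} ∫_0^{2} (130r^4cos(θ)^4) · r dr dθ.

Inner (r from 0 to 2): 4160cos(θ)^4/3.
Outer (θ from 0 to 2π): 1040π.

Therefore ∮_C P dx + Q dy = 1040π.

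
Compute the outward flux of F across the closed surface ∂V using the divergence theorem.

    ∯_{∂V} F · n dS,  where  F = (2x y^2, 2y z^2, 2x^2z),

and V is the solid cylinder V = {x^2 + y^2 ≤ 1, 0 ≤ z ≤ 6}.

By the divergence theorem,

    ∯_{∂V} F · n dS = ∭_V (∇ · F) dV.

Compute the divergence:
    ∇ · F = ∂F_x/∂x + ∂F_y/∂y + ∂F_z/∂z = 2y^2 + 2z^2 + 2x^2 = 2x^2 + 2y^2 + 2z^2.

In cylindrical coordinates, x = r cos(θ), y = r sin(θ), z = z, dV = r dr dθ dz, with 0 ≤ r ≤ 1, 0 ≤ θ ≤ 2π, 0 ≤ z ≤ 6.

The integrand, after substitution and multiplying by the volume element, becomes (2r^2 + 2z^2) · r, so

    ∭_V (∇·F) dV = ∫_0^{2π} ∫_0^{1} ∫_0^{6} (2r^2 + 2z^2) · r dz dr dθ.

Inner (z from 0 to 6): 12r (r^2 + 12).
Middle (r from 0 to 1): 75.
Outer (θ from 0 to 2π): 150π.

Therefore ∯_{∂V} F · n dS = 150π.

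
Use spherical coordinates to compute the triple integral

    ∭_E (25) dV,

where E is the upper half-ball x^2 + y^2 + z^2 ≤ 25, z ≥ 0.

In spherical coordinates, x = ρ sin(φ) cos(θ), y = ρ sin(φ) sin(θ), z = ρ cos(φ), and dV = ρ^2 sin(φ) dρ dφ dθ.

The integrand becomes 25, so

    ∭_E (25) dV = ∫_{0}^{2π} ∫_{0}^{π/2} ∫_{0}^{5} (25) · ρ^2 sin(φ) dρ dφ dθ.

Inner (ρ): 3125sin(φ)/3.
Middle (φ): 3125/3.
Outer (θ): 6250π/3.

Therefore the triple integral equals 6250π/3.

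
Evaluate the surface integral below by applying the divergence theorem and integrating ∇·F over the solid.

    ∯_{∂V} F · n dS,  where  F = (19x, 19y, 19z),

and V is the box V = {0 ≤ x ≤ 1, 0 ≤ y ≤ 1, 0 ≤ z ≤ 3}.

By the divergence theorem,

    ∯_{∂V} F · n dS = ∭_V (∇ · F) dV.

Compute the divergence:
    ∇ · F = ∂F_x/∂x + ∂F_y/∂y + ∂F_z/∂z = 19 + 19 + 19 = 57.

V is a rectangular box, so dV = dx dy dz with 0 ≤ x ≤ 1, 0 ≤ y ≤ 1, 0 ≤ z ≤ 3.

Integrate (57) over V as an iterated integral:

    ∭_V (∇·F) dV = ∫_0^{1} ∫_0^{1} ∫_0^{3} (57) dz dy dx.

Inner (z from 0 to 3): 171.
Middle (y from 0 to 1): 171.
Outer (x from 0 to 1): 171.

Therefore ∯_{∂V} F · n dS = 171.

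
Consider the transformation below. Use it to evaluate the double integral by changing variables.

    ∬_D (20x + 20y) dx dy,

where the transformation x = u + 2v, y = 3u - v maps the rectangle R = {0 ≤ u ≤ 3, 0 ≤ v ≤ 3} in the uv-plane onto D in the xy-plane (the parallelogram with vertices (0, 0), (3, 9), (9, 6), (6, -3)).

Compute the Jacobian determinant of (x, y) with respect to (u, v):

    ∂(x,y)/∂(u,v) = | 1  2 | = (1)(-1) - (2)(3) = -7.
                   | 3  -1 |

Its absolute value is |J| = 7 (the area scaling factor).

Substituting x = u + 2v, y = 3u - v into the integrand,

    20x + 20y → 80u + 20v,

so the integral becomes

    ∬_R (80u + 20v) · |J| du dv = ∫_0^3 ∫_0^3 (560u + 140v) dv du.

Inner (v): 1680u + 630.
Outer (u): 9450.

Therefore ∬_D (20x + 20y) dx dy = 9450.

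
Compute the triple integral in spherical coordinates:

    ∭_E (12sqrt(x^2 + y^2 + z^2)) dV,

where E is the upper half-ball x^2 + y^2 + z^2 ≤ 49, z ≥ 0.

In spherical coordinates, x = ρ sin(φ) cos(θ), y = ρ sin(φ) sin(θ), z = ρ cos(φ), and dV = ρ^2 sin(φ) dρ dφ dθ.

The integrand becomes 12ρ, so

    ∭_E (12sqrt(x^2 + y^2 + z^2)) dV = ∫_{0}^{2π} ∫_{0}^{π/2} ∫_{0}^{7} (12ρ) · ρ^2 sin(φ) dρ dφ dθ.

Inner (ρ): 7203sin(φ).
Middle (φ): 7203.
Outer (θ): 14406π.

Therefore the triple integral equals 14406π.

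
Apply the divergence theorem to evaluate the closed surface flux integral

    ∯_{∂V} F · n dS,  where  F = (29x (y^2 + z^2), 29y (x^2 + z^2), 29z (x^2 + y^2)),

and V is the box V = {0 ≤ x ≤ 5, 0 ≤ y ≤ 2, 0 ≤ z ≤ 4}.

By the divergence theorem,

    ∯_{∂V} F · n dS = ∭_V (∇ · F) dV.

Compute the divergence:
    ∇ · F = ∂F_x/∂x + ∂F_y/∂y + ∂F_z/∂z = 29y^2 + 29z^2 + 29x^2 + 29z^2 + 29x^2 + 29y^2 = 58x^2 + 58y^2 + 58z^2.

V is a rectangular box, so dV = dx dy dz with 0 ≤ x ≤ 5, 0 ≤ y ≤ 2, 0 ≤ z ≤ 4.

Integrate (58x^2 + 58y^2 + 58z^2) over V as an iterated integral:

    ∭_V (∇·F) dV = ∫_0^{5} ∫_0^{2} ∫_0^{4} (58x^2 + 58y^2 + 58z^2) dz dy dx.

Inner (z from 0 to 4): 232x^2 + 232y^2 + 3712/3.
Middle (y from 0 to 2): 464x^2 + 9280/3.
Outer (x from 0 to 5): 34800.

Therefore ∯_{∂V} F · n dS = 34800.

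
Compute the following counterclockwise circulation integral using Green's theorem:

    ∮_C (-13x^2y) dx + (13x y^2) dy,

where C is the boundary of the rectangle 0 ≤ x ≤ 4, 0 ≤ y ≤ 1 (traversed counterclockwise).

Green's theorem converts the closed line integral into a double integral over the enclosed region D:

    ∮_C P dx + Q dy = ∬_D (∂Q/∂x - ∂P/∂y) dA.

Here P = -13x^2y, Q = 13x y^2, so

    ∂Q/∂x = 13y^2,    ∂P/∂y = -13x^2,
    ∂Q/∂x - ∂P/∂y = 13x^2 + 13y^2.

D is the region 0 ≤ x ≤ 4, 0 ≤ y ≤ 1. Evaluating the double integral:

    ∬_D (13x^2 + 13y^2) dA = ∫_0^{4} ∫_0^{1} (13x^2 + 13y^2) dy dx.

Inner (y from 0 to 1): 13x^2 + 13/3.
Outer (x from 0 to 4): 884/3.

Therefore ∮_C P dx + Q dy = 884/3.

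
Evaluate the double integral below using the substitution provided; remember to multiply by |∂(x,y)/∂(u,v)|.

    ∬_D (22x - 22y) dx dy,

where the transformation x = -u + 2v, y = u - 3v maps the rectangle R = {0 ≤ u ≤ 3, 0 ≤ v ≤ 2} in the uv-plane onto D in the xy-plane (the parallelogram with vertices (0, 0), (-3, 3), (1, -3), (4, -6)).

Compute the Jacobian determinant of (x, y) with respect to (u, v):

    ∂(x,y)/∂(u,v) = | -1  2 | = (-1)(-3) - (2)(1) = 1.
                   | 1  -3 |

Its absolute value is |J| = 1 (the area scaling factor).

Substituting x = -u + 2v, y = u - 3v into the integrand,

    22x - 22y → -44u + 110v,

so the integral becomes

    ∬_R (-44u + 110v) · |J| du dv = ∫_0^3 ∫_0^2 (-44u + 110v) dv du.

Inner (v): 220 - 88u.
Outer (u): 264.

Therefore ∬_D (22x - 22y) dx dy = 264.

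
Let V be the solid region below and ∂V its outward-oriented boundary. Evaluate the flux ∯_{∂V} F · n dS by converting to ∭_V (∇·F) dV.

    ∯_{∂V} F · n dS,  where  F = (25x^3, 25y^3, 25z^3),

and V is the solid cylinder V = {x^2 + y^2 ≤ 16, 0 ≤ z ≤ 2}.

By the divergence theorem,

    ∯_{∂V} F · n dS = ∭_V (∇ · F) dV.

Compute the divergence:
    ∇ · F = ∂F_x/∂x + ∂F_y/∂y + ∂F_z/∂z = 75x^2 + 75y^2 + 75z^2.

In cylindrical coordinates, x = r cos(θ), y = r sin(θ), z = z, dV = r dr dθ dz, with 0 ≤ r ≤ 4, 0 ≤ θ ≤ 2π, 0 ≤ z ≤ 2.

The integrand, after substitution and multiplying by the volume element, becomes (75r^2 + 75z^2) · r, so

    ∭_V (∇·F) dV = ∫_0^{2π} ∫_0^{4} ∫_0^{2} (75r^2 + 75z^2) · r dz dr dθ.

Inner (z from 0 to 2): 150r^3 + 200r.
Middle (r from 0 to 4): 11200.
Outer (θ from 0 to 2π): 22400π.

Therefore ∯_{∂V} F · n dS = 22400π.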